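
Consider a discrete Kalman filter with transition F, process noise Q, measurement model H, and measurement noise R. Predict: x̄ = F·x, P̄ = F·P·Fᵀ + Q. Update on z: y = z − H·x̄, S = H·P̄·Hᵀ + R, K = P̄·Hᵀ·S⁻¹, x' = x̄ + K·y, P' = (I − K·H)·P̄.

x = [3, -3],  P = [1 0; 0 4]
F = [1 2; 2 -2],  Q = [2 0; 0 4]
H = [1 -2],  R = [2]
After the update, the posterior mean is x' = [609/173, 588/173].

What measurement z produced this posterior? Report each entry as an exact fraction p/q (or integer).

z = [-3]

x̄ = F·x = [-3, 12]
P̄ = F·P·Fᵀ + Q = [19 -14; -14 24]
S = H·P̄·Hᵀ + R = [173]
K = P̄·Hᵀ·S⁻¹ = [47/173; -62/173]
x' − x̄ = [1128/173, -1488/173] = K·y
y = (KᵀK)⁻¹·Kᵀ·(x' − x̄) = [24]
z = y + H·x̄ = [24] + [-27] = [-3]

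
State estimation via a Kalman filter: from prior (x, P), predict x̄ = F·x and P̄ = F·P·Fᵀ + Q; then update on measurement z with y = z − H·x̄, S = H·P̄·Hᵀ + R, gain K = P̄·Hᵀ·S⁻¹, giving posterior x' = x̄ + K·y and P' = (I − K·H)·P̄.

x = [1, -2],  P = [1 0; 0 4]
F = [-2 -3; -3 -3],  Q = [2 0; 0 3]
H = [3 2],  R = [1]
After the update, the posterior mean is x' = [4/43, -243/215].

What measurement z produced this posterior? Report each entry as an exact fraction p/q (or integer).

z = [-2]

x̄ = F·x = [4, 3]
P̄ = F·P·Fᵀ + Q = [42 42; 42 48]
S = H·P̄·Hᵀ + R = [1075]
K = P̄·Hᵀ·S⁻¹ = [42/215; 222/1075]
x' − x̄ = [-168/43, -888/215] = K·y
y = (KᵀK)⁻¹·Kᵀ·(x' − x̄) = [-20]
z = y + H·x̄ = [-20] + [18] = [-2]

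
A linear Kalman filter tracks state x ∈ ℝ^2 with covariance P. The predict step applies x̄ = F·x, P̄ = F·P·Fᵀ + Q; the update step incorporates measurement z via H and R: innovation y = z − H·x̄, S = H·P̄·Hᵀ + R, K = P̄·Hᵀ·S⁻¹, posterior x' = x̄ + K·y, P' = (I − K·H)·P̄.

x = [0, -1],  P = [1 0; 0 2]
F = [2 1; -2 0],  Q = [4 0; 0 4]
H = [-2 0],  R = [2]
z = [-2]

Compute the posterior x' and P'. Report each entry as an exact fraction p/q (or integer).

x̄ = F·x = [-1, 0]
P̄ = F·P·Fᵀ + Q = [10 -4; -4 8]
y = z − H·x̄ = [-4]
S = H·P̄·Hᵀ + R = [42]
K = P̄·Hᵀ·S⁻¹ = [-10/21; 4/21]
x' = x̄ + K·y = [19/21, -16/21]
P' = (I − K·H)·P̄ = [10/21 -4/21; -4/21 136/21]

x' = [19/21, -16/21]
P' = [10/21 -4/21; -4/21 136/21]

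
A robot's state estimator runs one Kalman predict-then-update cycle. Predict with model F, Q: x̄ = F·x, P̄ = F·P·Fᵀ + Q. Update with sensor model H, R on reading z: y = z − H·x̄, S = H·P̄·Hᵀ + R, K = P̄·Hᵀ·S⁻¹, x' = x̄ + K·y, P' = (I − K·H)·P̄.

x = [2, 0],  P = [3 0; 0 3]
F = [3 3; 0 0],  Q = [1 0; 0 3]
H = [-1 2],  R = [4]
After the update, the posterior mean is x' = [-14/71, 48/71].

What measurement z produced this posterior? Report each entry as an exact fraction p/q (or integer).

x̄ = F·x = [6, 0]
P̄ = F·P·Fᵀ + Q = [55 0; 0 3]
S = H·P̄·Hᵀ + R = [71]
K = P̄·Hᵀ·S⁻¹ = [-55/71; 6/71]
x' − x̄ = [-440/71, 48/71] = K·y
y = (KᵀK)⁻¹·Kᵀ·(x' − x̄) = [8]
z = y + H·x̄ = [8] + [-6] = [2]

z = [2]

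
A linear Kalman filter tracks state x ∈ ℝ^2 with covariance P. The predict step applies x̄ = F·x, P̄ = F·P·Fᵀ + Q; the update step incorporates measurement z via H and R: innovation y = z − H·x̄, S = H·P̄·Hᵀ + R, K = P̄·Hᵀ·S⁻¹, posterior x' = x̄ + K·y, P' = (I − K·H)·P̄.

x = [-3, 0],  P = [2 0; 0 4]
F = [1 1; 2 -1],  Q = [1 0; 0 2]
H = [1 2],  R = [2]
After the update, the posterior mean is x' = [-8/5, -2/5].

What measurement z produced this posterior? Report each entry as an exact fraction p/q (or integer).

x̄ = F·x = [-3, -6]
P̄ = F·P·Fᵀ + Q = [7 0; 0 14]
S = H·P̄·Hᵀ + R = [65]
K = P̄·Hᵀ·S⁻¹ = [7/65; 28/65]
x' − x̄ = [7/5, 28/5] = K·y
y = (KᵀK)⁻¹·Kᵀ·(x' − x̄) = [13]
z = y + H·x̄ = [13] + [-15] = [-2]

z = [-2]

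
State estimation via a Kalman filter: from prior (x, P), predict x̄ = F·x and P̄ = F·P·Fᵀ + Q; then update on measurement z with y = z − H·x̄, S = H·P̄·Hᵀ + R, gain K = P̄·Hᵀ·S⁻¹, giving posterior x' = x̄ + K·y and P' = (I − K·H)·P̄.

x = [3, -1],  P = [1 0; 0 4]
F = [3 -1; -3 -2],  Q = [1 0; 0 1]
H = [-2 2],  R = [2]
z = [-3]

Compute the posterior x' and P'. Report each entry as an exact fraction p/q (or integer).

x' = [77/17, 242/85]
P' = [148/17 145/17; 145/17 752/85]

x̄ = F·x = [10, -7]
P̄ = F·P·Fᵀ + Q = [14 -1; -1 26]
y = z − H·x̄ = [31]
S = H·P̄·Hᵀ + R = [170]
K = P̄·Hᵀ·S⁻¹ = [-3/17; 27/85]
x' = x̄ + K·y = [77/17, 242/85]
P' = (I − K·H)·P̄ = [148/17 145/17; 145/17 752/85]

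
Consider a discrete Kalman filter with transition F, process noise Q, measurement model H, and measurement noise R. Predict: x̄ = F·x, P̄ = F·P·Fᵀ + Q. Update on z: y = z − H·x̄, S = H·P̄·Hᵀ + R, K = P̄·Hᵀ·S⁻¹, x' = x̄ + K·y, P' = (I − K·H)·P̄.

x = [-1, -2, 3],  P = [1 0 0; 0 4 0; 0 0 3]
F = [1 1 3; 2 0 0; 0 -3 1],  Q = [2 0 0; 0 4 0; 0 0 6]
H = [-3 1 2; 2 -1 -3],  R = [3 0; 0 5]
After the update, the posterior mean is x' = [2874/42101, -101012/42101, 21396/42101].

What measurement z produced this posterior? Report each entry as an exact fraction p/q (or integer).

x̄ = F·x = [6, -2, 9]
P̄ = F·P·Fᵀ + Q = [34 2 -3; 2 8 0; -3 0 45]
S = H·P̄·Hᵀ + R = [521 -511; -511 582]
K = P̄·Hᵀ·S⁻¹ = [-23367/42101 -15091/42101; -880/42101 -1062/42101; -14433/42101 -22872/42101]
x' − x̄ = [-249732/42101, -16810/42101, -357513/42101] = K·y
y = (KᵀK)⁻¹·Kᵀ·(x' − x̄) = [1, 15]
z = y + H·x̄ = [1, 15] + [-2, -13] = [-1, 2]

z = [-1, 2]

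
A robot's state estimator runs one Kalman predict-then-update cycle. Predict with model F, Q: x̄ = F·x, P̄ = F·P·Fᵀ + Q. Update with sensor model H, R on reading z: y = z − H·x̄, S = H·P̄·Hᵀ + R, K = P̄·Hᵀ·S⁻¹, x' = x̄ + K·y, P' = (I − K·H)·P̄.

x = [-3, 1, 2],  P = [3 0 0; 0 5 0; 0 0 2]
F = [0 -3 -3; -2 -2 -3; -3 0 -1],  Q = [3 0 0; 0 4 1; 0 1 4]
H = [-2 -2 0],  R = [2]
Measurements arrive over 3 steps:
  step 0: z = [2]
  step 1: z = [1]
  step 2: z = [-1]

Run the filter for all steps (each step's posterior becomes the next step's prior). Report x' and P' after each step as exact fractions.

step 0: x̄ = F·x = [-9, -2, 7]
step 0: P̄ = F·P·Fᵀ + Q = [66 48 6; 48 54 25; 6 25 33]
step 0: y = z − H·x̄ = [-20]
step 0: S = H·P̄·Hᵀ + R = [866]
step 0: K = P̄·Hᵀ·S⁻¹ = [-114/433; -102/433; -31/433]
step 0: x' = x̄ + K·y = [-1617/433, 1174/433, 3651/433]
step 0: P' = (I − K·H)·P̄ = [2586/433 -2472/433 -4470/433; -2472/433 2574/433 4501/433; -4470/433 4501/433 12367/433]
step 1: x̄ = F·x = [-14475/433, -10067/433, 1200/433]
step 1: P̄ = F·P·Fᵀ + Q = [216786/433 152610/433 -11874/433; 152610/433 114271/433 -1950/433; -11874/433 -1950/433 10553/433]
step 1: y = z − H·x̄ = [-48651/433]
step 1: S = H·P̄·Hᵀ + R = [2545974/433]
step 1: K = P̄·Hᵀ·S⁻¹ = [-41044/141443; -266881/1272987; 1536/141443]
step 1: x' = x̄ + K·y = [-116757/141443, 129998/424329, 219408/141443]
step 1: P' = (I − K·H)·P̄ = [784950/141443 -743906/141443 -1257990/141443; -743906/141443 6962035/1272987 1256454/141443; -1257990/141443 1256454/141443 3349147/141443]
step 2: x̄ = F·x = [-788222/141443, -1534126/424329, 130863/141443]
step 2: P̄ = F·P·Fᵀ + Q = [60144859/141443 124857341/424329 -4200261/141443; 124857341/424329 278752075/1272987 -889834/141443; -4200261/141443 -889834/141443 3431529/141443]
step 2: y = z − H·x̄ = [-8221913/424329]
step 2: S = H·P̄·Hᵀ + R = [6279345382/1272987]
step 2: K = P̄·Hᵀ·S⁻¹ = [-915875754/3139672691; -653324098/3139672691; 45810855/3139672691]
step 2: x' = x̄ + K·y = [249743724/3139672691, 1307759752/3139672691, 2017180296/3139672691]
step 2: P' = (I − K·H)·P̄ = [17172012147/3139672691 -16256136393/3139672691 -27315989937/3139672691; -16256136393/3139672691 16909460491/3139672691 27270179082/3139672691; -27315989937/3139672691 27270179082/3139672691 72873982323/3139672691]

step 0: x' = [-1617/433, 1174/433, 3651/433], P' = [2586/433 -2472/433 -4470/433; -2472/433 2574/433 4501/433; -4470/433 4501/433 12367/433]
step 1: x' = [-116757/141443, 129998/424329, 219408/141443], P' = [784950/141443 -743906/141443 -1257990/141443; -743906/141443 6962035/1272987 1256454/141443; -1257990/141443 1256454/141443 3349147/141443]
step 2: x' = [249743724/3139672691, 1307759752/3139672691, 2017180296/3139672691], P' = [17172012147/3139672691 -16256136393/3139672691 -27315989937/3139672691; -16256136393/3139672691 16909460491/3139672691 27270179082/3139672691; -27315989937/3139672691 27270179082/3139672691 72873982323/3139672691]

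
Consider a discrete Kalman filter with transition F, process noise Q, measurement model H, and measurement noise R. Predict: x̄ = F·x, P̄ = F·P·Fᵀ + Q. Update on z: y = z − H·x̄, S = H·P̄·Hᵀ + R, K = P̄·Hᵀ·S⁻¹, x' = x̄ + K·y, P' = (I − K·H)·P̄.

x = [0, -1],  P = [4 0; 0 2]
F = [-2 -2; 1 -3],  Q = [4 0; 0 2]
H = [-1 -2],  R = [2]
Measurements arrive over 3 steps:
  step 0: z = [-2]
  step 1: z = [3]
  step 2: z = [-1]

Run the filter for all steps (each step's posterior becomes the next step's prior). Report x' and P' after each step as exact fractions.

step 0: x' = [34/71, 57/71], P' = [1340/71 -652/71; -652/71 352/71]
step 1: x' = [-37876/11761, 1175/11761], P' = [160508/11761 -82512/11761; -82512/11761 48230/11761]
step 2: x' = [1385000/232241, -577891/232241], P' = [19981708/1625687 -1463084/232241; -1463084/232241 864732/232241]

step 0: x̄ = F·x = [2, 3]
step 0: P̄ = F·P·Fᵀ + Q = [28 4; 4 24]
step 0: y = z − H·x̄ = [6]
step 0: S = H·P̄·Hᵀ + R = [142]
step 0: K = P̄·Hᵀ·S⁻¹ = [-18/71; -26/71]
step 0: x' = x̄ + K·y = [34/71, 57/71]
step 0: P' = (I − K·H)·P̄ = [1340/71 -652/71; -652/71 352/71]
step 1: x̄ = F·x = [-182/71, -137/71]
step 1: P̄ = F·P·Fᵀ + Q = [1836/71 -3176/71; -3176/71 8562/71]
step 1: y = z − H·x̄ = [-243/71]
step 1: S = H·P̄·Hᵀ + R = [23522/71]
step 1: K = P̄·Hᵀ·S⁻¹ = [2258/11761; -6974/11761]
step 1: x' = x̄ + K·y = [-37876/11761, 1175/11761]
step 1: P' = (I − K·H)·P̄ = [160508/11761 -82512/11761; -82512/11761 48230/11761]
step 2: x̄ = F·x = [73402/11761, -2179/619]
step 2: P̄ = F·P·Fᵀ + Q = [221900/11761 -19036/619; -19036/619 58588/619]
step 2: y = z − H·x̄ = [-21161/11761]
step 2: S = H·P̄·Hᵀ + R = [3251374/11761]
step 2: K = P̄·Hᵀ·S⁻¹ = [250734/1625687; -133190/232241]
step 2: x' = x̄ + K·y = [1385000/232241, -577891/232241]
step 2: P' = (I − K·H)·P̄ = [19981708/1625687 -1463084/232241; -1463084/232241 864732/232241]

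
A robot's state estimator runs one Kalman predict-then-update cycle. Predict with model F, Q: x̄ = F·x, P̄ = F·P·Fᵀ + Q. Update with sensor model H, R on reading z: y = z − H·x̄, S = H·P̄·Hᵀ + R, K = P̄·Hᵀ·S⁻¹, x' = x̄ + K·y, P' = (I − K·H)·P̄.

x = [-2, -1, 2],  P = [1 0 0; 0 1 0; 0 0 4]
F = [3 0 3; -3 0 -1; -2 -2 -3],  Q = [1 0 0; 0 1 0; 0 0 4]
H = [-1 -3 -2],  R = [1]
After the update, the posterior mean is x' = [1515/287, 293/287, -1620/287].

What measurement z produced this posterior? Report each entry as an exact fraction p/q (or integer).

z = [3]

x̄ = F·x = [0, 4, 0]
P̄ = F·P·Fᵀ + Q = [46 -21 -42; -21 14 18; -42 18 48]
S = H·P̄·Hᵀ + R = [287]
K = P̄·Hᵀ·S⁻¹ = [101/287; -57/287; -108/287]
x' − x̄ = [1515/287, -855/287, -1620/287] = K·y
y = (KᵀK)⁻¹·Kᵀ·(x' − x̄) = [15]
z = y + H·x̄ = [15] + [-12] = [3]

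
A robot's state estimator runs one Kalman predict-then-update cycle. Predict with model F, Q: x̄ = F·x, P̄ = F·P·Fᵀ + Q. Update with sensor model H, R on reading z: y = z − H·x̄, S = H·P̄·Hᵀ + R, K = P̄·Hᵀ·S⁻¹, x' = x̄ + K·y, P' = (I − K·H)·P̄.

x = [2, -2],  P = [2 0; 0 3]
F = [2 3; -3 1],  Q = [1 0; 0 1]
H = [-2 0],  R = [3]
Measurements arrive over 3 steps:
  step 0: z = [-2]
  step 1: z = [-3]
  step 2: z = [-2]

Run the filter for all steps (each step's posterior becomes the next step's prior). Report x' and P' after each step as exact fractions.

step 0: x̄ = F·x = [-2, -8]
step 0: P̄ = F·P·Fᵀ + Q = [36 -3; -3 22]
step 0: y = z − H·x̄ = [-6]
step 0: S = H·P̄·Hᵀ + R = [147]
step 0: K = P̄·Hᵀ·S⁻¹ = [-24/49; 2/49]
step 0: x' = x̄ + K·y = [46/49, -404/49]
step 0: P' = (I − K·H)·P̄ = [36/49 -3/49; -3/49 1066/49]
step 1: x̄ = F·x = [-160/7, -542/49]
step 1: P̄ = F·P·Fᵀ + Q = [199 429/7; 429/7 1457/49]
step 1: y = z − H·x̄ = [-341/7]
step 1: S = H·P̄·Hᵀ + R = [799]
step 1: K = P̄·Hᵀ·S⁻¹ = [-398/799; -858/5593]
step 1: x' = x̄ + K·y = [7878/5593, -140480/39151]
step 1: P' = (I − K·H)·P̄ = [597/799 1287/5593; 1287/5593 427979/39151]
step 2: x̄ = F·x = [-311148/39151, -305918/39151]
step 2: P̄ = F·P·Fᵀ + Q = [4116082/39151 1045356/39151; 1045356/39151 676353/39151]
step 2: y = z − H·x̄ = [-700598/39151]
step 2: S = H·P̄·Hᵀ + R = [16581781/39151]
step 2: K = P̄·Hᵀ·S⁻¹ = [-8232164/16581781; -2090712/16581781]
step 2: x' = x̄ + K·y = [15530884/16581781, -92153882/16581781]
step 2: P' = (I − K·H)·P̄ = [12348246/16581781 3136068/16581781; 3136068/16581781 174811899/16581781]

step 0: x' = [46/49, -404/49], P' = [36/49 -3/49; -3/49 1066/49]
step 1: x' = [7878/5593, -140480/39151], P' = [597/799 1287/5593; 1287/5593 427979/39151]
step 2: x' = [15530884/16581781, -92153882/16581781], P' = [12348246/16581781 3136068/16581781; 3136068/16581781 174811899/16581781]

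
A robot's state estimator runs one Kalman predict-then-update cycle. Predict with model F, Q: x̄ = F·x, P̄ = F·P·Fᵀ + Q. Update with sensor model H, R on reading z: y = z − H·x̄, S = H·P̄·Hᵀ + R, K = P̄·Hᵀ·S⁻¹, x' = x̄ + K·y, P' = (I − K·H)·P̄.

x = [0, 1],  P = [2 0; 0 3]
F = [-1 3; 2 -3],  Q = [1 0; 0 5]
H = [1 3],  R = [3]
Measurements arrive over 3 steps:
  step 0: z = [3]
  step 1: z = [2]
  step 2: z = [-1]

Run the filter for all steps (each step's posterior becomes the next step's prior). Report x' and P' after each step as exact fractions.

step 0: x' = [6/23, 20/23], P' = [249/23 -90/23; -90/23 359/207]
step 1: x' = [2666/3547, 1442/3547], P' = [21144/3547 -16011/7094; -16011/7094 16657/14188]
step 2: x' = [203465/190378, -65053/95189], P' = [15599931/2665292 -5890467/2665292; -5890467/2665292 3074989/2665292]

step 0: x̄ = F·x = [3, -3]
step 0: P̄ = F·P·Fᵀ + Q = [30 -31; -31 40]
step 0: y = z − H·x̄ = [9]
step 0: S = H·P̄·Hᵀ + R = [207]
step 0: K = P̄·Hᵀ·S⁻¹ = [-7/23; 89/207]
step 0: x' = x̄ + K·y = [6/23, 20/23]
step 0: P' = (I − K·H)·P̄ = [249/23 -90/23; -90/23 359/207]
step 1: x̄ = F·x = [54/23, -48/23]
step 1: P̄ = F·P·Fᵀ + Q = [1171/23 -1667/23; -1667/23 2550/23]
step 1: y = z − H·x̄ = [136/23]
step 1: S = H·P̄·Hᵀ + R = [14188/23]
step 1: K = P̄·Hᵀ·S⁻¹ = [-1915/7094; 5983/14188]
step 1: x' = x̄ + K·y = [2666/3547, 1442/3547]
step 1: P' = (I − K·H)·P̄ = [21144/3547 -16011/7094; -16011/7094 16657/14188]
step 2: x̄ = F·x = [1660/3547, 1006/3547]
step 2: P̄ = F·P·Fᵀ + Q = [440809/14188 -607263/14188; -607263/14188 943421/14188]
step 2: y = z − H·x̄ = [-8225/3547]
step 2: S = H·P̄·Hᵀ + R = [1332646/3547]
step 2: K = P̄·Hᵀ·S⁻¹ = [-345245/1332646; 277875/666323]
step 2: x' = x̄ + K·y = [203465/190378, -65053/95189]
step 2: P' = (I − K·H)·P̄ = [15599931/2665292 -5890467/2665292; -5890467/2665292 3074989/2665292]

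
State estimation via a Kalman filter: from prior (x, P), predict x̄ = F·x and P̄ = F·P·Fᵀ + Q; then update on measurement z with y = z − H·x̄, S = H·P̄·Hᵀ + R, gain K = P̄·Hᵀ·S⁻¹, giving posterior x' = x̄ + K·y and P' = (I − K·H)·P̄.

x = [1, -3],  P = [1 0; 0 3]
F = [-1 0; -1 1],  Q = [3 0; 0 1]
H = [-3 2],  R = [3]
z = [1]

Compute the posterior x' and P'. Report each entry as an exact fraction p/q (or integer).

x̄ = F·x = [-1, -4]
P̄ = F·P·Fᵀ + Q = [4 1; 1 5]
y = z − H·x̄ = [6]
S = H·P̄·Hᵀ + R = [47]
K = P̄·Hᵀ·S⁻¹ = [-10/47; 7/47]
x' = x̄ + K·y = [-107/47, -146/47]
P' = (I − K·H)·P̄ = [88/47 117/47; 117/47 186/47]

x' = [-107/47, -146/47]
P' = [88/47 117/47; 117/47 186/47]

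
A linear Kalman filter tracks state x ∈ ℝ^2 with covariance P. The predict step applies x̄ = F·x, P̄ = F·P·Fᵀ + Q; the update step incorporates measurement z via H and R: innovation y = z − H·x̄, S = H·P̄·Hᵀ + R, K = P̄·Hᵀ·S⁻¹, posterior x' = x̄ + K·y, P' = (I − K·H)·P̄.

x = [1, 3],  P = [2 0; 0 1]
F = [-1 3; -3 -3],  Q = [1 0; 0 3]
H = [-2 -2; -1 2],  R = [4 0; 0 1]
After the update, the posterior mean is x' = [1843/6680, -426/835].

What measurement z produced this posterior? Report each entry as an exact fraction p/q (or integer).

x̄ = F·x = [8, -12]
P̄ = F·P·Fᵀ + Q = [12 -3; -3 30]
S = H·P̄·Hᵀ + R = [148 -90; -90 145]
K = P̄·Hᵀ·S⁻¹ = [-423/1336 -1071/3340; -27/167 279/835]
x' − x̄ = [-51597/6680, 9594/835] = K·y
y = (KᵀK)⁻¹·Kᵀ·(x' − x̄) = [-7, 31]
z = y + H·x̄ = [-7, 31] + [8, -32] = [1, -1]

z = [1, -1]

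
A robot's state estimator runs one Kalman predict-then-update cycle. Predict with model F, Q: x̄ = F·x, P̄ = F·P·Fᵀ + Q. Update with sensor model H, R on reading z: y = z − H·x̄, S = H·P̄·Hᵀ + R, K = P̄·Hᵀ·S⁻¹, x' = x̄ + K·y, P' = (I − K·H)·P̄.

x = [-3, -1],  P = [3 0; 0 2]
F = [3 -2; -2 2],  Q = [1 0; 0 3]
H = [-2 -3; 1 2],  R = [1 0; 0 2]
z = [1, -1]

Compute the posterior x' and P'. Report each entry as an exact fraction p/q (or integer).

x' = [-139/64, 129/128]
P' = [427/32 -545/64; -545/64 707/128]

x̄ = F·x = [-7, 4]
P̄ = F·P·Fᵀ + Q = [36 -26; -26 23]
y = z − H·x̄ = [-1, -2]
S = H·P̄·Hᵀ + R = [40 -28; -28 26]
K = P̄·Hᵀ·S⁻¹ = [-73/64 -59/32; 59/128 81/64]
x' = x̄ + K·y = [-139/64, 129/128]
P' = (I − K·H)·P̄ = [427/32 -545/64; -545/64 707/128]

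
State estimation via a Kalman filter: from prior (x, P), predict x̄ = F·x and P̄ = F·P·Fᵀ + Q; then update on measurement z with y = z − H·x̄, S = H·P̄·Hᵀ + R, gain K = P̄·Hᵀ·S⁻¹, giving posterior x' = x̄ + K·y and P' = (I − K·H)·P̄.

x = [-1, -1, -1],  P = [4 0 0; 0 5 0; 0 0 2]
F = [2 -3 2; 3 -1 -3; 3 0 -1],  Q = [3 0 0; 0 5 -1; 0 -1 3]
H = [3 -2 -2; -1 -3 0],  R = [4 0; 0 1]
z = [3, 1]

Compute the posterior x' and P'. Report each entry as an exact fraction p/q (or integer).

x̄ = F·x = [-1, 1, -2]
P̄ = F·P·Fᵀ + Q = [72 27 20; 27 64 41; 20 41 41]
y = z − H·x̄ = [4, 3]
S = H·P̄·Hᵀ + R = [836 265; 265 811]
K = P̄·Hᵀ·S⁻¹ = [139487/607771 -160238/607771; -46584/607771 -148899/607771; -46449/607771 -91988/607771]
x' = x̄ + K·y = [-530537/607771, -25262/607771, -1677302/607771]
P' = (I − K·H)·P̄ = [2225684/607771 -688482/607771 3748034/607771; -688482/607771 279127/607771 -1218682/607771; 3748034/607771 -1218682/607771 6933631/607771]

x' = [-530537/607771, -25262/607771, -1677302/607771]
P' = [2225684/607771 -688482/607771 3748034/607771; -688482/607771 279127/607771 -1218682/607771; 3748034/607771 -1218682/607771 6933631/607771]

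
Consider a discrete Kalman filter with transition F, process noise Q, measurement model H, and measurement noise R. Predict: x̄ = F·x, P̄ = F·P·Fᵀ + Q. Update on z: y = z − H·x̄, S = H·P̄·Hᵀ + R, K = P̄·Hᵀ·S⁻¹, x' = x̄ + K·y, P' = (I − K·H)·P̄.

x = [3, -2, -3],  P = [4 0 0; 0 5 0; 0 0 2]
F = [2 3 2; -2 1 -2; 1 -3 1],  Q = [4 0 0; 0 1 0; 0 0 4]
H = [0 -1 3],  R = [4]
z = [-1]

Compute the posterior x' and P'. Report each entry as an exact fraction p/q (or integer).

x' = [-2256/691, 949/691, 114/691]
P' = [42343/691 -16209/691 -5523/691; -16209/691 8409/691 2655/691; -5523/691 2655/691 1141/691]

x̄ = F·x = [-6, -2, 6]
P̄ = F·P·Fᵀ + Q = [73 -9 -33; -9 30 -27; -33 -27 55]
y = z − H·x̄ = [-21]
S = H·P̄·Hᵀ + R = [691]
K = P̄·Hᵀ·S⁻¹ = [-90/691; -111/691; 192/691]
x' = x̄ + K·y = [-2256/691, 949/691, 114/691]
P' = (I − K·H)·P̄ = [42343/691 -16209/691 -5523/691; -16209/691 8409/691 2655/691; -5523/691 2655/691 1141/691]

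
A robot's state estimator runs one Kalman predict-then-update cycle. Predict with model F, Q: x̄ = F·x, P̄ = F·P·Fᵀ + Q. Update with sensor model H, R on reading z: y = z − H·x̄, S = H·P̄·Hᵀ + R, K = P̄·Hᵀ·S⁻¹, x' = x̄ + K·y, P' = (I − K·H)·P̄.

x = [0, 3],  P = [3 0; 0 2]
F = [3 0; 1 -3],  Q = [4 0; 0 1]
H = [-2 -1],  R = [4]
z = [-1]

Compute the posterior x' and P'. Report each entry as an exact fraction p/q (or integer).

x' = [355/93, -637/93]
P' = [725/186 -583/93; -583/93 1246/93]

x̄ = F·x = [0, -9]
P̄ = F·P·Fᵀ + Q = [31 9; 9 22]
y = z − H·x̄ = [-10]
S = H·P̄·Hᵀ + R = [186]
K = P̄·Hᵀ·S⁻¹ = [-71/186; -20/93]
x' = x̄ + K·y = [355/93, -637/93]
P' = (I − K·H)·P̄ = [725/186 -583/93; -583/93 1246/93]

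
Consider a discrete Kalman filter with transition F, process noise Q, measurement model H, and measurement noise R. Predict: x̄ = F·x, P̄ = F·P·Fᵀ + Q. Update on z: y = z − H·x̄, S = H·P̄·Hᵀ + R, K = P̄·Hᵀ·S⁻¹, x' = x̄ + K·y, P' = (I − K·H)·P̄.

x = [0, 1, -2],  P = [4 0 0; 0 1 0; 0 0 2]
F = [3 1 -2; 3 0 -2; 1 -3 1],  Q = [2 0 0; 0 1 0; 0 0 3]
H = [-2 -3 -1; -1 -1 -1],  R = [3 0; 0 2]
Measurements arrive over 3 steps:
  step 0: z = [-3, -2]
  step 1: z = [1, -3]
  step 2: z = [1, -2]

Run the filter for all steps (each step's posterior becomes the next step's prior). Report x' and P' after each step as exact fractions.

step 0: x' = [475/386, 144/193, -389/386], P' = [3565/1544 -319/772 -3785/1544; -319/772 425/579 -475/772; -3785/1544 -475/772 8329/1544]
step 1: x' = [-93556398/137714971, -115231857/137714971, 483459800/137714971], P' = [303759675/137714971 -44059189/137714971 -343000212/137714971; -44059189/137714971 98922610/137714971 -99115705/137714971; -343000212/137714971 -99115705/137714971 779881941/137714971]
step 2: x' = [-3160513317289/2023206609509, -1596986615262/2023206609509, 8895416147265/2023206609509], P' = [4447718163837/2023206609509 -647421866510/2023206609509 -5010503199087/2023206609509; -647421866510/2023206609509 1453638643606/2023206609509 -1456013249864/2023206609509; -5010503199087/2023206609509 -1456013249864/2023206609509 11402496428985/2023206609509]

step 0: x̄ = F·x = [5, 4, -5]
step 0: P̄ = F·P·Fᵀ + Q = [47 44 5; 44 45 8; 5 8 18]
step 0: y = z − H·x̄ = [14, 2]
step 0: S = H·P̄·Hᵀ + R = [1210 514; 514 226]
step 0: K = P̄·Hᵀ·S⁻¹ = [-477/1544 429/1544; -587/2316 341/2316; 697/1544 -1797/1544]
step 0: x' = x̄ + K·y = [475/386, 144/193, -389/386]
step 0: P' = (I − K·H)·P̄ = [3565/1544 -319/772 -3785/1544; -319/772 425/579 -475/772; -3785/1544 -475/772 8329/1544]
step 1: x̄ = F·x = [2491/386, 2203/386, -389/193]
step 1: P̄ = F·P·Fᵀ + Q = [345043/4632 110807/1544 -7347/772; 110807/1544 112365/1544 -4853/772; -7347/772 -4853/772 7171/386]
step 1: y = z − H·x̄ = [11199/386, 1379/193]
step 1: S = H·P̄·Hᵀ + R = [8151991/4632 1600405/2316; 1600405/2316 161987/579]
step 1: K = P̄·Hᵀ·S⁻¹ = [-44113857/137714971 41649863/137714971; -36511249/137714971 22126142/137714971; 67821866/137714971 -168883012/137714971]
step 1: x' = x̄ + K·y = [-93556398/137714971, -115231857/137714971, 483459800/137714971]
step 1: P' = (I − K·H)·P̄ = [303759675/137714971 -44059189/137714971 -343000212/137714971; -44059189/137714971 98922610/137714971 -99115705/137714971; -343000212/137714971 -99115705/137714971 779881941/137714971]
step 2: x̄ = F·x = [-1362820651/137714971, -1247588794/137714971, 735598973/137714971]
step 2: P̄ = F·P·Fᵀ + Q = [10475827621/137714971 10035421226/137714971 -1629589322/137714971; 10035421226/137714971 10107082354/137714971 -1189646598/137714971; -1629589322/137714971 -1189646598/137714971 2560138959/137714971]
step 2: y = z − H·x̄ = [-5595093740/137714971, -2150240414/137714971]
step 2: S = H·P̄·Hᵀ + R = [242609153378/137714971 94362793035/137714971; 94362793035/137714971 37850849488/137714971]
step 2: K = P̄·Hᵀ·S⁻¹ = [-647555843019/2023206609509 605103450880/2023206609509; -536686315978/2023206609509 324898236384/2023206609509; 995516572927/2023206609509 -2467989990017/2023206609509]
step 2: x' = x̄ + K·y = [-3160513317289/2023206609509, -1596986615262/2023206609509, 8895416147265/2023206609509]
step 2: P' = (I − K·H)·P̄ = [4447718163837/2023206609509 -647421866510/2023206609509 -5010503199087/2023206609509; -647421866510/2023206609509 1453638643606/2023206609509 -1456013249864/2023206609509; -5010503199087/2023206609509 -1456013249864/2023206609509 11402496428985/2023206609509]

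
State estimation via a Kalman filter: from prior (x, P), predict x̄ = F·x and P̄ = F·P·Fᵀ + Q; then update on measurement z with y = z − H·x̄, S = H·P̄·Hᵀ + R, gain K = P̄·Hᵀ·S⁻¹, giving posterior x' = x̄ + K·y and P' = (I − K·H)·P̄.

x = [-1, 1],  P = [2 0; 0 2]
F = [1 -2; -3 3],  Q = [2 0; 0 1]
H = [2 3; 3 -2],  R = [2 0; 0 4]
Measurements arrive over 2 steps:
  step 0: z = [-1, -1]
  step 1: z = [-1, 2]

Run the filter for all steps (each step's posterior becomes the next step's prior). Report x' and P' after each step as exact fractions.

step 0: x' = [-2049/5473, -227/5473], P' = [1344/5473 -396/5473; -396/5473 1094/5473]
step 1: x' = [105670/359983, -1236887/2519881], P' = [257300/1079949 -25140/359983; -25140/359983 491174/2519881]

step 0: x̄ = F·x = [-3, 6]
step 0: P̄ = F·P·Fᵀ + Q = [12 -18; -18 37]
step 0: y = z − H·x̄ = [-13, 20]
step 0: S = H·P̄·Hᵀ + R = [167 -240; -240 476]
step 0: K = P̄·Hᵀ·S⁻¹ = [750/5473 1206/5473; 1245/5473 -844/5473]
step 0: x' = x̄ + K·y = [-2049/5473, -227/5473]
step 0: P' = (I − K·H)·P̄ = [1344/5473 -396/5473; -396/5473 1094/5473]
step 1: x̄ = F·x = [-1595/5473, 5466/5473]
step 1: P̄ = F·P·Fᵀ + Q = [18250/5473 -14160/5473; -14160/5473 34543/5473]
step 1: y = z − H·x̄ = [-1437/421, 2051/421]
step 1: S = H·P̄·Hᵀ + R = [17301/421 -12966/421; -12966/421 38018/421]
step 1: K = P̄·Hᵀ·S⁻¹ = [11090/83073 5915/27691; 43137/193837 -29044/193837]
step 1: x' = x̄ + K·y = [105670/359983, -1236887/2519881]
step 1: P' = (I − K·H)·P̄ = [257300/1079949 -25140/359983; -25140/359983 491174/2519881]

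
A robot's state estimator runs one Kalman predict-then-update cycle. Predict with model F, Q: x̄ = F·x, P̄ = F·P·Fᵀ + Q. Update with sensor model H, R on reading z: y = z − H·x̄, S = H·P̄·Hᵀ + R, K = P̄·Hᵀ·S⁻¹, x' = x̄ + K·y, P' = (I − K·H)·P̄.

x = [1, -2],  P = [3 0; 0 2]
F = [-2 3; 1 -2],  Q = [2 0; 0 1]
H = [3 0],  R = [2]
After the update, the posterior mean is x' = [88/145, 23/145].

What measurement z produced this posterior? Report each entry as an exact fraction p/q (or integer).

z = [2]

x̄ = F·x = [-8, 5]
P̄ = F·P·Fᵀ + Q = [32 -18; -18 12]
S = H·P̄·Hᵀ + R = [290]
K = P̄·Hᵀ·S⁻¹ = [48/145; -27/145]
x' − x̄ = [1248/145, -702/145] = K·y
y = (KᵀK)⁻¹·Kᵀ·(x' − x̄) = [26]
z = y + H·x̄ = [26] + [-24] = [2]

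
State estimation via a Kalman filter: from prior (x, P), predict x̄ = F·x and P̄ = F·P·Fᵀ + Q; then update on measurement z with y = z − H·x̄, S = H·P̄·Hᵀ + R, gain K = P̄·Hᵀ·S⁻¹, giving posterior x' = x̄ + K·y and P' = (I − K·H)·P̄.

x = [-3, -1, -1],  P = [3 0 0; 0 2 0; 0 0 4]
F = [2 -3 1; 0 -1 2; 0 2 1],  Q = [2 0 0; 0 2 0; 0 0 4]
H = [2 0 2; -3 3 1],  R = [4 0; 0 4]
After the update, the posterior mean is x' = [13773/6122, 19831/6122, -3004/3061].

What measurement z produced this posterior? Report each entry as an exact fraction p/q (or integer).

x̄ = F·x = [-4, -1, -3]
P̄ = F·P·Fᵀ + Q = [36 14 -8; 14 20 4; -8 4 16]
S = H·P̄·Hᵀ + R = [148 -44; -44 344]
K = P̄·Hᵀ·S⁻¹ = [2001/6122 -1061/6122; 1669/6122 605/6122; 487/3061 525/3061]
x' − x̄ = [38261/6122, 25953/6122, 6179/3061] = K·y
y = (KᵀK)⁻¹·Kᵀ·(x' − x̄) = [17, -4]
z = y + H·x̄ = [17, -4] + [-14, 6] = [3, 2]

z = [3, 2]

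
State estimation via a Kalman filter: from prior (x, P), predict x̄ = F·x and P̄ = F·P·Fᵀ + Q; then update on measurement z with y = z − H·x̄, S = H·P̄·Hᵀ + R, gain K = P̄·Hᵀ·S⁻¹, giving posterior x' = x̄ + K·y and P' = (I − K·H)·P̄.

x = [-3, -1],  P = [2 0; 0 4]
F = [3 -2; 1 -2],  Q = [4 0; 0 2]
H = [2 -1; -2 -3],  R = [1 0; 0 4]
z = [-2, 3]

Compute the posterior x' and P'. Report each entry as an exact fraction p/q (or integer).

x' = [-1103/930, -71/465]
P' = [187/930 16/465; 16/465 28/93]

x̄ = F·x = [-7, -1]
P̄ = F·P·Fᵀ + Q = [38 22; 22 20]
y = z − H·x̄ = [11, -14]
S = H·P̄·Hᵀ + R = [85 -180; -180 600]
K = P̄·Hᵀ·S⁻¹ = [57/155 -47/372; -36/155 -113/465]
x' = x̄ + K·y = [-1103/930, -71/465]
P' = (I − K·H)·P̄ = [187/930 16/465; 16/465 28/93]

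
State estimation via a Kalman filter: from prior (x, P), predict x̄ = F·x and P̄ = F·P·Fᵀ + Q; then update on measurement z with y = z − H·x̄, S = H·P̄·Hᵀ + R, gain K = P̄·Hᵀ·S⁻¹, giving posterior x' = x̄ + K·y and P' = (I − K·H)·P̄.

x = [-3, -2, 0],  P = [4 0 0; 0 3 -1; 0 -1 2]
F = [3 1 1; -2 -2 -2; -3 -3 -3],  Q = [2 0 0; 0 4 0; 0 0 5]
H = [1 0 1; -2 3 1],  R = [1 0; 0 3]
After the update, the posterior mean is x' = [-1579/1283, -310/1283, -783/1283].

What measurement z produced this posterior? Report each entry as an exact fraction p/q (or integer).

x̄ = F·x = [-11, 10, 15]
P̄ = F·P·Fᵀ + Q = [41 -30 -45; -30 32 42; -45 42 68]
S = H·P̄·Hᵀ + R = [20 67; 67 1315]
K = P̄·Hᵀ·S⁻¹ = [9279/21811 -4072/21811; 2514/21811 3156/21811; 11217/21811 4139/21811]
x' − x̄ = [12534/1283, -13140/1283, -20028/1283] = K·y
y = (KᵀK)⁻¹·Kᵀ·(x' − x̄) = [-6, -66]
z = y + H·x̄ = [-6, -66] + [4, 67] = [-2, 1]

z = [-2, 1]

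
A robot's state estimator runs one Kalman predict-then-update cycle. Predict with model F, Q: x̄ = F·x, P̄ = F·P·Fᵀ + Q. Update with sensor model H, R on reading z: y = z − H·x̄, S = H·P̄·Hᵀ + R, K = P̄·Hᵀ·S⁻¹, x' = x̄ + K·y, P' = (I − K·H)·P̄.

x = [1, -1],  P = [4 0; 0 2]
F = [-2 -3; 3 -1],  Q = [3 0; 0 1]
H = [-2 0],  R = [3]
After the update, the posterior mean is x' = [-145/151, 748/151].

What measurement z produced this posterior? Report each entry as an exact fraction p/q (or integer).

z = [2]

x̄ = F·x = [1, 4]
P̄ = F·P·Fᵀ + Q = [37 -18; -18 39]
S = H·P̄·Hᵀ + R = [151]
K = P̄·Hᵀ·S⁻¹ = [-74/151; 36/151]
x' − x̄ = [-296/151, 144/151] = K·y
y = (KᵀK)⁻¹·Kᵀ·(x' − x̄) = [4]
z = y + H·x̄ = [4] + [-2] = [2]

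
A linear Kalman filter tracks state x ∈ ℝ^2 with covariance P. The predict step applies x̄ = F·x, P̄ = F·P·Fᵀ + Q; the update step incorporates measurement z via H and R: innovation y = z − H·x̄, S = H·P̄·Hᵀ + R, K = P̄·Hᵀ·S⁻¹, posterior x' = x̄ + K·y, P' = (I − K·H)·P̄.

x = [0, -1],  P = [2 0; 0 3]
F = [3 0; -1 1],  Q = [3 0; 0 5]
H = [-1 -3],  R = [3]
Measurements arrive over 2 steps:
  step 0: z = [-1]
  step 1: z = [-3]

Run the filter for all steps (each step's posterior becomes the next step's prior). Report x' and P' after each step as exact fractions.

step 0: x' = [2/13, 3/13], P' = [543/26 -90/13; -90/13 34/13]
step 1: x' = [-444/323, 461/323], P' = [92877/646 -31473/646; -31473/646 10869/646]

step 0: x̄ = F·x = [0, -1]
step 0: P̄ = F·P·Fᵀ + Q = [21 -6; -6 10]
step 0: y = z − H·x̄ = [-4]
step 0: S = H·P̄·Hᵀ + R = [78]
step 0: K = P̄·Hᵀ·S⁻¹ = [-1/26; -4/13]
step 0: x' = x̄ + K·y = [2/13, 3/13]
step 0: P' = (I − K·H)·P̄ = [543/26 -90/13; -90/13 34/13]
step 1: x̄ = F·x = [6/13, 1/13]
step 1: P̄ = F·P·Fᵀ + Q = [4965/26 -2169/26; -2169/26 1101/26]
step 1: y = z − H·x̄ = [-30/13]
step 1: S = H·P̄·Hᵀ + R = [969/13]
step 1: K = P̄·Hᵀ·S⁻¹ = [257/323; -189/323]
step 1: x' = x̄ + K·y = [-444/323, 461/323]
step 1: P' = (I − K·H)·P̄ = [92877/646 -31473/646; -31473/646 10869/646]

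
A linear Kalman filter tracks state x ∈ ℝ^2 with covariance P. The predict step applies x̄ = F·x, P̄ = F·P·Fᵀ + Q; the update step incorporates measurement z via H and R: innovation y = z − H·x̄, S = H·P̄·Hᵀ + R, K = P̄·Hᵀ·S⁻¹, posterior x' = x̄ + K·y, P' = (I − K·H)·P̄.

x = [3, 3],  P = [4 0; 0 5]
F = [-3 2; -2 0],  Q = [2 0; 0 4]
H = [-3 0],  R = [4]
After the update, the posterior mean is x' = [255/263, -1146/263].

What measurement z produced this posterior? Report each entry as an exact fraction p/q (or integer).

z = [-3]

x̄ = F·x = [-3, -6]
P̄ = F·P·Fᵀ + Q = [58 24; 24 20]
S = H·P̄·Hᵀ + R = [526]
K = P̄·Hᵀ·S⁻¹ = [-87/263; -36/263]
x' − x̄ = [1044/263, 432/263] = K·y
y = (KᵀK)⁻¹·Kᵀ·(x' − x̄) = [-12]
z = y + H·x̄ = [-12] + [9] = [-3]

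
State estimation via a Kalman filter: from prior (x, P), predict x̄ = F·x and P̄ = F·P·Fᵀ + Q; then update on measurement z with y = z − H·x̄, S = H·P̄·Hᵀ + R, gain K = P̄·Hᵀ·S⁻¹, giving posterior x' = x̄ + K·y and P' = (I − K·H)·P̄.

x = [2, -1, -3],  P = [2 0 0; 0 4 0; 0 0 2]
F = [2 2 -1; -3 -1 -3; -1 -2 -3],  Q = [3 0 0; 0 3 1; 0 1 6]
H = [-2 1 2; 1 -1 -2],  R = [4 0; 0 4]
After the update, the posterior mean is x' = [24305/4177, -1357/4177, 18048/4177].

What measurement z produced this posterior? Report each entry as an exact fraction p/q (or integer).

z = [-3, -2]

x̄ = F·x = [5, 4, 9]
P̄ = F·P·Fᵀ + Q = [29 -14 -14; -14 43 33; -14 33 42]
S = H·P̄·Hᵀ + R = [631 -527; -527 460]
K = P̄·Hᵀ·S⁻¹ = [-2861/4177 -2633/4177; -1801/12531 -5414/12531; -779/4177 -2082/4177]
x' − x̄ = [3420/4177, -18065/4177, -19545/4177] = K·y
y = (KᵀK)⁻¹·Kᵀ·(x' − x̄) = [-15, 15]
z = y + H·x̄ = [-15, 15] + [12, -17] = [-3, -2]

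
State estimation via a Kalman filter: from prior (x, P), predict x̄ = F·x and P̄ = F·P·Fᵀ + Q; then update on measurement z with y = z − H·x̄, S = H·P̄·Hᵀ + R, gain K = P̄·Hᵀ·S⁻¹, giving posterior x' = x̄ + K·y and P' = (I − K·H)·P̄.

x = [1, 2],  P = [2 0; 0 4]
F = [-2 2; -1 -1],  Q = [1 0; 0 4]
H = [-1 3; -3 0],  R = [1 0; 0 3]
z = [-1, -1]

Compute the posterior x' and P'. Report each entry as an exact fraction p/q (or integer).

x' = [2041/6533, -1689/6533]
P' = [2131/6533 698/6533; 698/6533 946/6533]

x̄ = F·x = [2, -3]
P̄ = F·P·Fᵀ + Q = [25 -4; -4 10]
y = z − H·x̄ = [10, 5]
S = H·P̄·Hᵀ + R = [140 111; 111 228]
K = P̄·Hᵀ·S⁻¹ = [-37/6533 -2131/6533; 2140/6533 -698/6533]
x' = x̄ + K·y = [2041/6533, -1689/6533]
P' = (I − K·H)·P̄ = [2131/6533 698/6533; 698/6533 946/6533]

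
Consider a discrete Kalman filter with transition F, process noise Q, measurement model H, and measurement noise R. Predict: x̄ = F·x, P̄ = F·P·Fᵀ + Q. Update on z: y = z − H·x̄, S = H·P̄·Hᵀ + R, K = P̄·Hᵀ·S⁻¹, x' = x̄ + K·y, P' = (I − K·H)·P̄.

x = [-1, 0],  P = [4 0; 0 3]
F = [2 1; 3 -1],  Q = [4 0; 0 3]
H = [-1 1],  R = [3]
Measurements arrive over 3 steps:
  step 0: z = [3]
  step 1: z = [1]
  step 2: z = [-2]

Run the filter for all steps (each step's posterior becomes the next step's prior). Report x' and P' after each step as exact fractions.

step 0: x' = [-30/13, 3/13], P' = [297/13 294/13; 294/13 651/26]
step 1: x' = [-880/79, -822/79], P' = [82149/1106 76203/1106; 76203/1106 73341/1106]
step 2: x' = [-158132/81761, -282930/81761], P' = [10616394/81761 9970143/81761; 9970143/81761 9559221/81761]

step 0: x̄ = F·x = [-2, -3]
step 0: P̄ = F·P·Fᵀ + Q = [23 21; 21 42]
step 0: y = z − H·x̄ = [4]
step 0: S = H·P̄·Hᵀ + R = [26]
step 0: K = P̄·Hᵀ·S⁻¹ = [-1/13; 21/26]
step 0: x' = x̄ + K·y = [-30/13, 3/13]
step 0: P' = (I − K·H)·P̄ = [297/13 294/13; 294/13 651/26]
step 1: x̄ = F·x = [-57/13, -93/13]
step 1: P̄ = F·P·Fᵀ + Q = [5483/26 3501/26; 3501/26 2547/26]
step 1: y = z − H·x̄ = [49/13]
step 1: S = H·P̄·Hᵀ + R = [553/13]
step 1: K = P̄·Hᵀ·S⁻¹ = [-991/553; -477/553]
step 1: x' = x̄ + K·y = [-880/79, -822/79]
step 1: P' = (I − K·H)·P̄ = [82149/1106 76203/1106; 76203/1106 73341/1106]
step 2: x̄ = F·x = [-2582/79, -1818/79]
step 2: P̄ = F·P·Fᵀ + Q = [711173/1106 247878/553; 247878/553 179391/553]
step 2: y = z − H·x̄ = [-922/79]
step 2: S = H·P̄·Hᵀ + R = [81761/1106]
step 2: K = P̄·Hᵀ·S⁻¹ = [-215417/81761; -136974/81761]
step 2: x' = x̄ + K·y = [-158132/81761, -282930/81761]
step 2: P' = (I − K·H)·P̄ = [10616394/81761 9970143/81761; 9970143/81761 9559221/81761]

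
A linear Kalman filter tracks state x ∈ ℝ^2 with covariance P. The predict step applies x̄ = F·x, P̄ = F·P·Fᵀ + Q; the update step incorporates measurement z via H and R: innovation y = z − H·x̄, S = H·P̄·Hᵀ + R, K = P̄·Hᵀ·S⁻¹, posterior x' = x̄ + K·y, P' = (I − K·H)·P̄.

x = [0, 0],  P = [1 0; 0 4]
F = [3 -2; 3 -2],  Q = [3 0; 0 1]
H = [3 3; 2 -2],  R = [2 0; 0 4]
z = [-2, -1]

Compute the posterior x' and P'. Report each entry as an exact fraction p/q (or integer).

x' = [-1242/2327, -307/2327]
P' = [1189/4654 -671/4654; -671/4654 1185/4654]

x̄ = F·x = [0, 0]
P̄ = F·P·Fᵀ + Q = [28 25; 25 26]
y = z − H·x̄ = [-2, -1]
S = H·P̄·Hᵀ + R = [938 12; 12 20]
K = P̄·Hᵀ·S⁻¹ = [777/4654 465/2327; 771/4654 -464/2327]
x' = x̄ + K·y = [-1242/2327, -307/2327]
P' = (I − K·H)·P̄ = [1189/4654 -671/4654; -671/4654 1185/4654]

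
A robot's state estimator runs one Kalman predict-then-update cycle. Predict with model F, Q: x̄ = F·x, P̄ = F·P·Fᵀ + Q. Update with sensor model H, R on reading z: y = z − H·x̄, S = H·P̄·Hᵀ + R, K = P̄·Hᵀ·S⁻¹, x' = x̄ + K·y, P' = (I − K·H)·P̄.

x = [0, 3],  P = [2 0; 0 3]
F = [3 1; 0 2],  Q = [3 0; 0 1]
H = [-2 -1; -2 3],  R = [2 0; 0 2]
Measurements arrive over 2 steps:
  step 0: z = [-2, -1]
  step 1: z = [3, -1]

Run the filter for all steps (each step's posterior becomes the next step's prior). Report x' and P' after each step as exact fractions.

step 0: x' = [467/506, 3263/9108], P' = [78/253 31/253; 31/253 1117/4554]
step 1: x' = [-799443/1016036, -416921/508018], P' = [150639/508018 28447/254009; 28447/254009 112717/508018]

step 0: x̄ = F·x = [3, 6]
step 0: P̄ = F·P·Fᵀ + Q = [24 6; 6 13]
step 0: y = z − H·x̄ = [10, -13]
step 0: S = H·P̄·Hᵀ + R = [135 33; 33 143]
step 0: K = P̄·Hᵀ·S⁻¹ = [-17/46 -63/506; -203/828 745/3036]
step 0: x' = x̄ + K·y = [467/506, 3263/9108]
step 0: P' = (I − K·H)·P̄ = [78/253 31/253; 31/253 1117/4554]
step 1: x̄ = F·x = [28481/9108, 3263/4554]
step 1: P̄ = F·P·Fᵀ + Q = [30763/4554 2791/2277; 2791/2277 4511/2277]
step 1: y = z − H·x̄ = [22703/2277, 7069/2277]
step 1: S = H·P̄·Hᵀ + R = [81755/2277 36829/2277; 36829/2277 73187/2277]
step 1: K = P̄·Hᵀ·S⁻¹ = [-89543/254009 -32649/254009; -226505/1016036 224363/1016036]
step 1: x' = x̄ + K·y = [-799443/1016036, -416921/508018]
step 1: P' = (I − K·H)·P̄ = [150639/508018 28447/254009; 28447/254009 112717/508018]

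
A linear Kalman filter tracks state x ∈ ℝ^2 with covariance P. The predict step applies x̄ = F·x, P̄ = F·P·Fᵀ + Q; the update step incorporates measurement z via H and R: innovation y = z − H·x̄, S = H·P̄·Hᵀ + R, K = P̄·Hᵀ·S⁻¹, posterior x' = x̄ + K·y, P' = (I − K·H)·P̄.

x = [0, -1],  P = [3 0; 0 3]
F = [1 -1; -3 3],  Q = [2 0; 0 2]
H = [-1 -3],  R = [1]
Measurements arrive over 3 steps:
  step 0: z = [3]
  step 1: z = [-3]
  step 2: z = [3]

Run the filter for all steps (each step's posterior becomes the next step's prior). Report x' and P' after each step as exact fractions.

step 0: x̄ = F·x = [1, -3]
step 0: P̄ = F·P·Fᵀ + Q = [8 -18; -18 56]
step 0: y = z − H·x̄ = [-5]
step 0: S = H·P̄·Hᵀ + R = [405]
step 0: K = P̄·Hᵀ·S⁻¹ = [46/405; -10/27]
step 0: x' = x̄ + K·y = [35/81, -31/27]
step 0: P' = (I − K·H)·P̄ = [1124/405 -26/27; -26/27 4/9]
step 1: x̄ = F·x = [128/81, -128/27]
step 1: P̄ = F·P·Fᵀ + Q = [2894/405 -2084/135; -2084/135 2174/45]
step 1: y = z − H·x̄ = [-1267/81]
step 1: S = H·P̄·Hᵀ + R = [141881/405]
step 1: K = P̄·Hᵀ·S⁻¹ = [15862/141881; -52446/141881]
step 1: x' = x̄ + K·y = [-23906/141881, 147738/141881]
step 1: P' = (I − K·H)·P̄ = [392594/141881 -136152/141881; -136152/141881 62866/141881]
step 2: x̄ = F·x = [-171644/141881, 514932/141881]
step 2: P̄ = F·P·Fᵀ + Q = [1011526/141881 -2183292/141881; -2183292/141881 6833638/141881]
step 2: y = z − H·x̄ = [1798795/141881]
step 2: S = H·P̄·Hᵀ + R = [49556397/141881]
step 2: K = P̄·Hᵀ·S⁻¹ = [5538350/49556397; -6105874/16518799]
step 2: x' = x̄ + K·y = [10264222/49556397, -17459402/16518799]
step 2: P' = (I − K·H)·P̄ = [137116762/49556397 -15850568/16518799; -15850568/16518799 7318814/16518799]

step 0: x' = [35/81, -31/27], P' = [1124/405 -26/27; -26/27 4/9]
step 1: x' = [-23906/141881, 147738/141881], P' = [392594/141881 -136152/141881; -136152/141881 62866/141881]
step 2: x' = [10264222/49556397, -17459402/16518799], P' = [137116762/49556397 -15850568/16518799; -15850568/16518799 7318814/16518799]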